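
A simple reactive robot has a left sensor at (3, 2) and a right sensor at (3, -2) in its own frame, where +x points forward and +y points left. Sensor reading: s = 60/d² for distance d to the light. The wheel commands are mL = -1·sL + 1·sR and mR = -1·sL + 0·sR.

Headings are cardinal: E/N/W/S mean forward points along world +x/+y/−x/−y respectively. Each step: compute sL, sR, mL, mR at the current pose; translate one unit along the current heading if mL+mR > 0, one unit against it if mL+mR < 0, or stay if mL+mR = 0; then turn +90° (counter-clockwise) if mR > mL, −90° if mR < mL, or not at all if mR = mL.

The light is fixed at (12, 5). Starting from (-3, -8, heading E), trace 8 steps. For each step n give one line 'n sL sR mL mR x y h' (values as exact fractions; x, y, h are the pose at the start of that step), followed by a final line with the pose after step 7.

0 12/53 20/123 -416/6519 -12/53 -3 -8 E
1 15/113 3/29 -96/3277 -15/113 -4 -8 S
2 60/557 60/461 5760/256777 -60/557 -4 -7 W
3 6/37 6/25 72/925 -6/37 -3 -7 N
4 12/53 20/123 -416/6519 -12/53 -3 -8 E
5 15/113 3/29 -96/3277 -15/113 -4 -8 S
6 60/557 60/461 5760/256777 -60/557 -4 -7 W
7 6/37 6/25 72/925 -6/37 -3 -7 N
final -3 -8 E

n=0: pose=(-3,-8,E); sL=12/53, sR=20/123; mL=-416/6519, mR=-12/53; mL+mR=-1892/6519 → advance -1; mR−mL=-20/123 → turn -1·90°
n=1: pose=(-4,-8,S); sL=15/113, sR=3/29; mL=-96/3277, mR=-15/113; mL+mR=-531/3277 → advance -1; mR−mL=-3/29 → turn -1·90°
n=2: pose=(-4,-7,W); sL=60/557, sR=60/461; mL=5760/256777, mR=-60/557; mL+mR=-21900/256777 → advance -1; mR−mL=-60/461 → turn -1·90°
n=3: pose=(-3,-7,N); sL=6/37, sR=6/25; mL=72/925, mR=-6/37; mL+mR=-78/925 → advance -1; mR−mL=-6/25 → turn -1·90°
n=4: pose=(-3,-8,E); sL=12/53, sR=20/123; mL=-416/6519, mR=-12/53; mL+mR=-1892/6519 → advance -1; mR−mL=-20/123 → turn -1·90°
n=5: pose=(-4,-8,S); sL=15/113, sR=3/29; mL=-96/3277, mR=-15/113; mL+mR=-531/3277 → advance -1; mR−mL=-3/29 → turn -1·90°
n=6: pose=(-4,-7,W); sL=60/557, sR=60/461; mL=5760/256777, mR=-60/557; mL+mR=-21900/256777 → advance -1; mR−mL=-60/461 → turn -1·90°
n=7: pose=(-3,-7,N); sL=6/37, sR=6/25; mL=72/925, mR=-6/37; mL+mR=-78/925 → advance -1; mR−mL=-6/25 → turn -1·90°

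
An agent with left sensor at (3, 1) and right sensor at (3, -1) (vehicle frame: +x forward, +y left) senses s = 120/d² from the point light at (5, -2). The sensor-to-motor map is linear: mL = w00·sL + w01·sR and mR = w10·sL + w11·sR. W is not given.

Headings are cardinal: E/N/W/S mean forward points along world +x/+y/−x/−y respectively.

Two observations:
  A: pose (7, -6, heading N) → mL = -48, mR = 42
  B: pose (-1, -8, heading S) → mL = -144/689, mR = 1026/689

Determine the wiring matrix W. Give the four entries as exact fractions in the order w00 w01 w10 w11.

obs A: pose=(7,-6,N) → sL=60, sR=12, mL=-48, mR=42
obs B: pose=(-1,-8,S) → sL=60/53, sR=12/13, mL=-144/689, mR=1026/689
sensor matrix S = [[60, 12], [60/53, 12/13]]; det S = 28800/689
solve [mL_A; mL_B] = S·[w00; w01] and [mR_A; mR_B] = S·[w10; w11]:
  w00 = -1, w01 = 1, w10 = 1/2, w11 = 1

-1 1 1/2 1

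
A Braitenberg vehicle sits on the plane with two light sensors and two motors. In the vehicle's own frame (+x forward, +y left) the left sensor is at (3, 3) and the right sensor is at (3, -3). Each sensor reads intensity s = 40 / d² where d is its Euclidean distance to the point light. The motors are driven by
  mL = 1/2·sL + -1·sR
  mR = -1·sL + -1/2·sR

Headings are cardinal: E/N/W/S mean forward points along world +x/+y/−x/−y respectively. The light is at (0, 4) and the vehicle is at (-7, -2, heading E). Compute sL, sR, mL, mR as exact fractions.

8/5 40/97 188/485 -876/485

left sensor world pos  = (-4, 1); dL² = 25
right sensor world pos = (-4, -5); dR² = 97
sL = 40/25 = 8/5
sR = 40/97 = 40/97
mL = 1/2·sL + -1·sR = 188/485
mR = -1·sL + -1/2·sR = -876/485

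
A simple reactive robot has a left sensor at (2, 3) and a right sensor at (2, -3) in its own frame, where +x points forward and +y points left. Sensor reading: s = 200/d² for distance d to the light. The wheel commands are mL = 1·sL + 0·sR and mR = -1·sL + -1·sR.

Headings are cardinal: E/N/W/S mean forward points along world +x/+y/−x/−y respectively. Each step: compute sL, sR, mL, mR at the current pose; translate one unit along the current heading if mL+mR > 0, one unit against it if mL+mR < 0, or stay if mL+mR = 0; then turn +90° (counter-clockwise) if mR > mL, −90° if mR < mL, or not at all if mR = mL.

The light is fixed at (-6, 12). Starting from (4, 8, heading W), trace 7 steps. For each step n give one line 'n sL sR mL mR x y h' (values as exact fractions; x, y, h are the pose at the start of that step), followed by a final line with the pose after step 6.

0 200/113 40/13 200/113 -7120/1469 4 8 W
1 50/17 1 50/17 -67/17 5 8 N
2 200/173 200/233 200/173 -81200/40309 5 7 E
3 100/109 100/49 100/109 -15800/5341 4 7 S
4 200/113 40/13 200/113 -7120/1469 4 8 W
5 50/17 1 50/17 -67/17 5 8 N
6 200/173 200/233 200/173 -81200/40309 5 7 E
final 4 7 S

n=0: pose=(4,8,W); sL=200/113, sR=40/13; mL=200/113, mR=-7120/1469; mL+mR=-40/13 → advance -1; mR−mL=-9720/1469 → turn -1·90°
n=1: pose=(5,8,N); sL=50/17, sR=1; mL=50/17, mR=-67/17; mL+mR=-1 → advance -1; mR−mL=-117/17 → turn -1·90°
n=2: pose=(5,7,E); sL=200/173, sR=200/233; mL=200/173, mR=-81200/40309; mL+mR=-200/233 → advance -1; mR−mL=-127800/40309 → turn -1·90°
n=3: pose=(4,7,S); sL=100/109, sR=100/49; mL=100/109, mR=-15800/5341; mL+mR=-100/49 → advance -1; mR−mL=-20700/5341 → turn -1·90°
n=4: pose=(4,8,W); sL=200/113, sR=40/13; mL=200/113, mR=-7120/1469; mL+mR=-40/13 → advance -1; mR−mL=-9720/1469 → turn -1·90°
n=5: pose=(5,8,N); sL=50/17, sR=1; mL=50/17, mR=-67/17; mL+mR=-1 → advance -1; mR−mL=-117/17 → turn -1·90°
n=6: pose=(5,7,E); sL=200/173, sR=200/233; mL=200/173, mR=-81200/40309; mL+mR=-200/233 → advance -1; mR−mL=-127800/40309 → turn -1·90°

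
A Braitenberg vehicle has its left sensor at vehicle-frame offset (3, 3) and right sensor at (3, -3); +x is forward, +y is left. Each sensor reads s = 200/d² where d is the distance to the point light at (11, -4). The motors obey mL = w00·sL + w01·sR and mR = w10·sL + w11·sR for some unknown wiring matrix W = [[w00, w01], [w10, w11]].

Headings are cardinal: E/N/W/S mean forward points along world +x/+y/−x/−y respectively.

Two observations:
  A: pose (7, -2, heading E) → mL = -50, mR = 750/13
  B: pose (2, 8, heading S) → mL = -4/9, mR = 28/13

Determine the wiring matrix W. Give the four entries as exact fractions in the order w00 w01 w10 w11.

obs A: pose=(7,-2,E) → sL=100/13, sR=100, mL=-50, mR=750/13
obs B: pose=(2,8,S) → sL=200/117, sR=8/9, mL=-4/9, mR=28/13
sensor matrix S = [[100/13, 100], [200/117, 8/9]]; det S = -6400/39
solve [mL_A; mL_B] = S·[w00; w01] and [mR_A; mR_B] = S·[w10; w11]:
  w00 = 0, w01 = -1/2, w10 = 1, w11 = 1/2

0 -1/2 1 1/2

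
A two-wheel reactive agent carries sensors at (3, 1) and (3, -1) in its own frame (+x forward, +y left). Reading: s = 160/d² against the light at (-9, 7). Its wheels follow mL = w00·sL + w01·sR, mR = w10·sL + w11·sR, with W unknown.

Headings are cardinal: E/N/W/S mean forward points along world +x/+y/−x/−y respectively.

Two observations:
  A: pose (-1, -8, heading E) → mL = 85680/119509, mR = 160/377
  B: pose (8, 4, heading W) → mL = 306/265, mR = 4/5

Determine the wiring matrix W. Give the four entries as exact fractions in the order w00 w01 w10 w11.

obs A: pose=(-1,-8,E) → sL=160/317, sR=160/377, mL=85680/119509, mR=160/377
obs B: pose=(8,4,W) → sL=40/53, sR=4/5, mL=306/265, mR=4/5
sensor matrix S = [[160/317, 160/377], [40/53, 4/5]]; det S = 528768/6333977
solve [mL_A; mL_B] = S·[w00; w01] and [mR_A; mR_B] = S·[w10; w11]:
  w00 = 1, w01 = 1/2, w10 = 0, w11 = 1

1 1/2 0 1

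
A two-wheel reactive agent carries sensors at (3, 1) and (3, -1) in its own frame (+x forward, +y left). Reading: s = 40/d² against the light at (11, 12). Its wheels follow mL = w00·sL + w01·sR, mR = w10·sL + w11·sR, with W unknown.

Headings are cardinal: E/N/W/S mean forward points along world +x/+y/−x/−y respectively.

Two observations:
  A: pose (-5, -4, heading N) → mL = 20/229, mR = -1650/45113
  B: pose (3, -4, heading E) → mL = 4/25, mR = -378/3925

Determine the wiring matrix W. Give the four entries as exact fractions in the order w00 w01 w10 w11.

1 0 -1 1/2

obs A: pose=(-5,-4,N) → sL=20/229, sR=20/197, mL=20/229, mR=-1650/45113
obs B: pose=(3,-4,E) → sL=4/25, sR=20/157, mL=4/25, mR=-378/3925
sensor matrix S = [[20/229, 20/197], [4/25, 20/157]]; det S = -181248/35413705
solve [mL_A; mL_B] = S·[w00; w01] and [mR_A; mR_B] = S·[w10; w11]:
  w00 = 1, w01 = 0, w10 = -1, w11 = 1/2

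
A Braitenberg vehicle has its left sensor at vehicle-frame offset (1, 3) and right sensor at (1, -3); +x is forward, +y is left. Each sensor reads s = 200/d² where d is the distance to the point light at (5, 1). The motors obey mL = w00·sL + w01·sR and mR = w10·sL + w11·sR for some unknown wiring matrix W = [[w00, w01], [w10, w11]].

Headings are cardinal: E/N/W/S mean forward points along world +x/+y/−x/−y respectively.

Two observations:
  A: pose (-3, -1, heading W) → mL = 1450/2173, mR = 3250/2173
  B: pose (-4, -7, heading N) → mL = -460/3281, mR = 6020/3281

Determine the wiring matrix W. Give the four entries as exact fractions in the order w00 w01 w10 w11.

1 -1/2 -1/2 1

obs A: pose=(-3,-1,W) → sL=100/53, sR=100/41, mL=1450/2173, mR=3250/2173
obs B: pose=(-4,-7,N) → sL=200/193, sR=40/17, mL=-460/3281, mR=6020/3281
sensor matrix S = [[100/53, 100/41], [200/193, 40/17]]; det S = 13632000/7129613
solve [mL_A; mL_B] = S·[w00; w01] and [mR_A; mR_B] = S·[w10; w11]:
  w00 = 1, w01 = -1/2, w10 = -1/2, w11 = 1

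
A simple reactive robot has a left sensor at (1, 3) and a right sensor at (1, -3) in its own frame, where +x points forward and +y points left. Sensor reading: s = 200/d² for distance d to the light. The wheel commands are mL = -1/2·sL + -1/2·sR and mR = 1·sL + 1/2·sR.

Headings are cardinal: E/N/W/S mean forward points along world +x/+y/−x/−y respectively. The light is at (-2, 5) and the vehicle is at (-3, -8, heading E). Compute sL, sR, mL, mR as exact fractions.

2 25/32 -89/64 153/64

left sensor world pos  = (-2, -5); dL² = 100
right sensor world pos = (-2, -11); dR² = 256
sL = 200/100 = 2
sR = 200/256 = 25/32
mL = -1/2·sL + -1/2·sR = -89/64
mR = 1·sL + 1/2·sR = 153/64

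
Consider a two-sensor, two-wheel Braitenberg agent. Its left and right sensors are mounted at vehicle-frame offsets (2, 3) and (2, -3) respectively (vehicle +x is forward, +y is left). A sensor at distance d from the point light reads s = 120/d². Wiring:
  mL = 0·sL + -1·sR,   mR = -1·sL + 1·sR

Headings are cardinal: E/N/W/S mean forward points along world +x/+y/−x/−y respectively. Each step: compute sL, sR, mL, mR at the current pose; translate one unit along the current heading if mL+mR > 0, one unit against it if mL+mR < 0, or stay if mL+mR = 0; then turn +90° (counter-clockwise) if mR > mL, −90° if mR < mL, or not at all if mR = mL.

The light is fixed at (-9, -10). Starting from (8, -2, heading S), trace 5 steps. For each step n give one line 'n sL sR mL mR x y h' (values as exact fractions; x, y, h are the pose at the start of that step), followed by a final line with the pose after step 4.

n=0: pose=(8,-2,S); sL=30/109, sR=15/29; mL=-15/29, mR=765/3161; mL+mR=-30/109 → advance -1; mR−mL=2400/3161 → turn +1·90°
n=1: pose=(8,-1,E); sL=24/101, sR=120/397; mL=-120/397, mR=2592/40097; mL+mR=-24/101 → advance -1; mR−mL=14712/40097 → turn +1·90°
n=2: pose=(7,-1,N); sL=12/29, sR=60/241; mL=-60/241, mR=-1152/6989; mL+mR=-12/29 → advance -1; mR−mL=588/6989 → turn +1·90°
n=3: pose=(7,-2,W); sL=120/221, sR=120/317; mL=-120/317, mR=-11520/70057; mL+mR=-120/221 → advance -1; mR−mL=15000/70057 → turn +1·90°
n=4: pose=(8,-2,S); sL=30/109, sR=15/29; mL=-15/29, mR=765/3161; mL+mR=-30/109 → advance -1; mR−mL=2400/3161 → turn +1·90°

0 30/109 15/29 -15/29 765/3161 8 -2 S
1 24/101 120/397 -120/397 2592/40097 8 -1 E
2 12/29 60/241 -60/241 -1152/6989 7 -1 N
3 120/221 120/317 -120/317 -11520/70057 7 -2 W
4 30/109 15/29 -15/29 765/3161 8 -2 S
final 8 -1 E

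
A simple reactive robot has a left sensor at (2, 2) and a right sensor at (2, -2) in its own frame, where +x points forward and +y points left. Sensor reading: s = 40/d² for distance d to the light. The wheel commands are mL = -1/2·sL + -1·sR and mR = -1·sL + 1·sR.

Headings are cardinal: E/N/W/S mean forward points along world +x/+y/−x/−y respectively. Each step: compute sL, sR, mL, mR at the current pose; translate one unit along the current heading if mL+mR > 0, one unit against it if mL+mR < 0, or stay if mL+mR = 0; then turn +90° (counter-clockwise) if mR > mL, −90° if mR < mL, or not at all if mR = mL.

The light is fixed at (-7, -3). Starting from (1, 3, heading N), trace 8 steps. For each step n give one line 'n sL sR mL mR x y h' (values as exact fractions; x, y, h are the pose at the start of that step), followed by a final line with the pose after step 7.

0 2/5 10/41 -91/205 -32/205 1 3 N
1 8/9 8/17 -140/153 -64/153 1 2 W
2 4/13 20/29 -318/377 144/377 2 2 S
3 8/37 40/137 -2028/5069 384/5069 2 3 E
4 2/5 10/41 -91/205 -32/205 1 3 N
5 8/9 8/17 -140/153 -64/153 1 2 W
6 4/13 20/29 -318/377 144/377 2 2 S
7 8/37 40/137 -2028/5069 384/5069 2 3 E
final 1 3 N

n=0: pose=(1,3,N); sL=2/5, sR=10/41; mL=-91/205, mR=-32/205; mL+mR=-3/5 → advance -1; mR−mL=59/205 → turn +1·90°
n=1: pose=(1,2,W); sL=8/9, sR=8/17; mL=-140/153, mR=-64/153; mL+mR=-4/3 → advance -1; mR−mL=76/153 → turn +1·90°
n=2: pose=(2,2,S); sL=4/13, sR=20/29; mL=-318/377, mR=144/377; mL+mR=-6/13 → advance -1; mR−mL=462/377 → turn +1·90°
n=3: pose=(2,3,E); sL=8/37, sR=40/137; mL=-2028/5069, mR=384/5069; mL+mR=-12/37 → advance -1; mR−mL=2412/5069 → turn +1·90°
n=4: pose=(1,3,N); sL=2/5, sR=10/41; mL=-91/205, mR=-32/205; mL+mR=-3/5 → advance -1; mR−mL=59/205 → turn +1·90°
n=5: pose=(1,2,W); sL=8/9, sR=8/17; mL=-140/153, mR=-64/153; mL+mR=-4/3 → advance -1; mR−mL=76/153 → turn +1·90°
n=6: pose=(2,2,S); sL=4/13, sR=20/29; mL=-318/377, mR=144/377; mL+mR=-6/13 → advance -1; mR−mL=462/377 → turn +1·90°
n=7: pose=(2,3,E); sL=8/37, sR=40/137; mL=-2028/5069, mR=384/5069; mL+mR=-12/37 → advance -1; mR−mL=2412/5069 → turn +1·90°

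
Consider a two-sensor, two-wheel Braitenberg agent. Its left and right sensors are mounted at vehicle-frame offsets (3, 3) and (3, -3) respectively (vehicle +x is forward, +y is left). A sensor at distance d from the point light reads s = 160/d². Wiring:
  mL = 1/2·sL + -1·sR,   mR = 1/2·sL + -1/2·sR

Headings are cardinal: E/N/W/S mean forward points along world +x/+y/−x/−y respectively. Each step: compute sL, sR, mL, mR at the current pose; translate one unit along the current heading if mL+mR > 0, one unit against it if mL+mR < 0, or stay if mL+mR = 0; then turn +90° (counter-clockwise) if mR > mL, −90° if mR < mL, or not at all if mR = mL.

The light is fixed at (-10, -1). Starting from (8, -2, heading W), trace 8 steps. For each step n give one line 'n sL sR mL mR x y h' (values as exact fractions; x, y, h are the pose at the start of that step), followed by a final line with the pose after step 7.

n=0: pose=(8,-2,W); sL=160/241, sR=160/229; mL=-20240/55189, mR=-960/55189; mL+mR=-21200/55189 → advance -1; mR−mL=80/229 → turn +1·90°
n=1: pose=(9,-2,S); sL=8/25, sR=10/17; mL=-182/425, mR=-57/425; mL+mR=-239/425 → advance -1; mR−mL=5/17 → turn +1·90°
n=2: pose=(9,-1,E); sL=160/493, sR=160/493; mL=-80/493, mR=0; mL+mR=-80/493 → advance -1; mR−mL=80/493 → turn +1·90°
n=3: pose=(8,-1,N); sL=80/117, sR=16/45; mL=-8/585, mR=32/195; mL+mR=88/585 → advance +1; mR−mL=8/45 → turn +1·90°
n=4: pose=(8,0,W); sL=160/229, sR=160/241; mL=-17360/55189, mR=960/55189; mL+mR=-16400/55189 → advance -1; mR−mL=80/241 → turn +1·90°
n=5: pose=(9,0,S); sL=20/61, sR=8/13; mL=-358/793, mR=-114/793; mL+mR=-472/793 → advance -1; mR−mL=4/13 → turn +1·90°
n=6: pose=(9,1,E); sL=160/509, sR=32/97; mL=-8528/49373, mR=-384/49373; mL+mR=-8912/49373 → advance -1; mR−mL=16/97 → turn +1·90°
n=7: pose=(8,1,N); sL=16/25, sR=80/233; mL=-136/5825, mR=864/5825; mL+mR=728/5825 → advance +1; mR−mL=40/233 → turn +1·90°

0 160/241 160/229 -20240/55189 -960/55189 8 -2 W
1 8/25 10/17 -182/425 -57/425 9 -2 S
2 160/493 160/493 -80/493 0 9 -1 E
3 80/117 16/45 -8/585 32/195 8 -1 N
4 160/229 160/241 -17360/55189 960/55189 8 0 W
5 20/61 8/13 -358/793 -114/793 9 0 S
6 160/509 32/97 -8528/49373 -384/49373 9 1 E
7 16/25 80/233 -136/5825 864/5825 8 1 N
final 8 2 W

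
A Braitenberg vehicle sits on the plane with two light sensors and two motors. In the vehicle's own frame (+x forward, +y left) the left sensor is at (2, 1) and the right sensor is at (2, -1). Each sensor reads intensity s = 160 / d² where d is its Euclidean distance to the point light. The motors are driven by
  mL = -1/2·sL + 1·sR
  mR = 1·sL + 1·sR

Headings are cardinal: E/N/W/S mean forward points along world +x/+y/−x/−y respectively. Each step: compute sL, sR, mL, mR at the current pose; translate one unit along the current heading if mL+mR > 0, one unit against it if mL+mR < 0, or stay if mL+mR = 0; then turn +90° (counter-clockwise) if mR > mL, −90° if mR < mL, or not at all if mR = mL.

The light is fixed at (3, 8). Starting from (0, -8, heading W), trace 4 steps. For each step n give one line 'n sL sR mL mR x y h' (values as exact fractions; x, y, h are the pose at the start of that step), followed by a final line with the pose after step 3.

n=0: pose=(0,-8,W); sL=80/157, sR=16/25; mL=1512/3925, mR=4512/3925; mL+mR=6024/3925 → advance +1; mR−mL=120/157 → turn +1·90°
n=1: pose=(-1,-8,S); sL=160/333, sR=160/349; mL=25360/116217, mR=109120/116217; mL+mR=134480/116217 → advance +1; mR−mL=80/111 → turn +1·90°
n=2: pose=(-1,-9,E); sL=8/13, sR=20/41; mL=96/533, mR=588/533; mL+mR=684/533 → advance +1; mR−mL=12/13 → turn +1·90°
n=3: pose=(0,-9,N); sL=160/241, sR=160/229; mL=20240/55189, mR=75200/55189; mL+mR=95440/55189 → advance +1; mR−mL=240/241 → turn +1·90°

0 80/157 16/25 1512/3925 4512/3925 0 -8 W
1 160/333 160/349 25360/116217 109120/116217 -1 -8 S
2 8/13 20/41 96/533 588/533 -1 -9 E
3 160/241 160/229 20240/55189 75200/55189 0 -9 N
final 0 -8 W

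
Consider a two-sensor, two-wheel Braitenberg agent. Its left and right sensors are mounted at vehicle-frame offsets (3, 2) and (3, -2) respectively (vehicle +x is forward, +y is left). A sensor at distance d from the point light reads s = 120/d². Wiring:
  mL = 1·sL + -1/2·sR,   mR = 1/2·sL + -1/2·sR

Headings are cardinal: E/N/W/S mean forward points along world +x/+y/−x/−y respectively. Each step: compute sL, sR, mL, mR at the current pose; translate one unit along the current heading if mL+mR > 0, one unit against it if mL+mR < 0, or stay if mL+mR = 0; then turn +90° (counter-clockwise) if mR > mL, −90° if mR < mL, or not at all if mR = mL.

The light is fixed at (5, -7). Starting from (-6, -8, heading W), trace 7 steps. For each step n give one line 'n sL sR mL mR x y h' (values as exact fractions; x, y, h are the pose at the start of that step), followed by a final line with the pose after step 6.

n=0: pose=(-6,-8,W); sL=24/41, sR=120/197; mL=2268/8077, mR=-96/8077; mL+mR=2172/8077 → advance +1; mR−mL=-12/41 → turn -1·90°
n=1: pose=(-7,-8,N); sL=3/5, sR=15/13; mL=3/130, mR=-18/65; mL+mR=-33/130 → advance -1; mR−mL=-3/10 → turn -1·90°
n=2: pose=(-7,-9,E); sL=40/27, sR=120/97; mL=2260/2619, mR=320/2619; mL+mR=860/873 → advance +1; mR−mL=-20/27 → turn -1·90°
n=3: pose=(-6,-9,S); sL=60/53, sR=60/97; mL=4230/5141, mR=1320/5141; mL+mR=5550/5141 → advance +1; mR−mL=-30/53 → turn -1·90°
n=4: pose=(-6,-10,W); sL=120/221, sR=120/197; mL=10380/43537, mR=-1440/43537; mL+mR=8940/43537 → advance +1; mR−mL=-60/221 → turn -1·90°
n=5: pose=(-7,-10,N); sL=30/49, sR=6/5; mL=3/245, mR=-72/245; mL+mR=-69/245 → advance -1; mR−mL=-15/49 → turn -1·90°
n=6: pose=(-7,-11,E); sL=24/17, sR=40/39; mL=596/663, mR=128/663; mL+mR=724/663 → advance +1; mR−mL=-12/17 → turn -1·90°

0 24/41 120/197 2268/8077 -96/8077 -6 -8 W
1 3/5 15/13 3/130 -18/65 -7 -8 N
2 40/27 120/97 2260/2619 320/2619 -7 -9 E
3 60/53 60/97 4230/5141 1320/5141 -6 -9 S
4 120/221 120/197 10380/43537 -1440/43537 -6 -10 W
5 30/49 6/5 3/245 -72/245 -7 -10 N
6 24/17 40/39 596/663 128/663 -7 -11 E
final -6 -11 S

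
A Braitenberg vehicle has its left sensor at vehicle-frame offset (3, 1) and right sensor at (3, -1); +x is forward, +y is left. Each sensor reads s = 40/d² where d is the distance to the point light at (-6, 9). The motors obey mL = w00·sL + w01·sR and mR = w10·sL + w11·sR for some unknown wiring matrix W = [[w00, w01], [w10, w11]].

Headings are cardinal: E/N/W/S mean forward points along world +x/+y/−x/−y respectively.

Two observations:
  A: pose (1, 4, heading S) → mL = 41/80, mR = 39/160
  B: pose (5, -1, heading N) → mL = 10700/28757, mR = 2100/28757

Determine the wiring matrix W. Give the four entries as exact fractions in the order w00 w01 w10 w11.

obs A: pose=(1,4,S) → sL=5/16, sR=2/5, mL=41/80, mR=39/160
obs B: pose=(5,-1,N) → sL=40/149, sR=40/193, mL=10700/28757, mR=2100/28757
sensor matrix S = [[5/16, 2/5], [40/149, 40/193]]; det S = -2451/57514
solve [mL_A; mL_B] = S·[w00; w01] and [mR_A; mR_B] = S·[w10; w11]:
  w00 = 1, w01 = 1/2, w10 = -1/2, w11 = 1

1 1/2 -1/2 1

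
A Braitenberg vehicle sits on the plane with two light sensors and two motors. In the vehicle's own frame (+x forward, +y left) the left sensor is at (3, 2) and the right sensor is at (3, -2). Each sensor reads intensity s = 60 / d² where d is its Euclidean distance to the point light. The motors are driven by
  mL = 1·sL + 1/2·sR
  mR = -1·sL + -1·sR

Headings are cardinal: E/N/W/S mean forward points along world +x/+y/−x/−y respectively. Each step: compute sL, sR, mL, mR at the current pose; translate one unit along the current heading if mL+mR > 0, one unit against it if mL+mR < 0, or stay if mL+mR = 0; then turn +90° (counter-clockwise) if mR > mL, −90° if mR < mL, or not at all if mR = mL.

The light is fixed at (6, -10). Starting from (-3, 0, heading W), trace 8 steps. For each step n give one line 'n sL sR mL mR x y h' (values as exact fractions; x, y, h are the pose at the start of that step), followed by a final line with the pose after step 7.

n=0: pose=(-3,0,W); sL=15/52, sR=5/24; mL=245/624, mR=-155/312; mL+mR=-5/48 → advance -1; mR−mL=-185/208 → turn -1·90°
n=1: pose=(-2,0,N); sL=60/269, sR=12/41; mL=4074/11029, mR=-5688/11029; mL+mR=-6/41 → advance -1; mR−mL=-9762/11029 → turn -1·90°
n=2: pose=(-2,-1,E); sL=30/73, sR=30/37; mL=2205/2701, mR=-3300/2701; mL+mR=-15/37 → advance -1; mR−mL=-5505/2701 → turn -1·90°
n=3: pose=(-3,-1,S); sL=12/17, sR=60/157; mL=2394/2669, mR=-2904/2669; mL+mR=-30/157 → advance -1; mR−mL=-5298/2669 → turn -1·90°
n=4: pose=(-3,0,W); sL=15/52, sR=5/24; mL=245/624, mR=-155/312; mL+mR=-5/48 → advance -1; mR−mL=-185/208 → turn -1·90°
n=5: pose=(-2,0,N); sL=60/269, sR=12/41; mL=4074/11029, mR=-5688/11029; mL+mR=-6/41 → advance -1; mR−mL=-9762/11029 → turn -1·90°
n=6: pose=(-2,-1,E); sL=30/73, sR=30/37; mL=2205/2701, mR=-3300/2701; mL+mR=-15/37 → advance -1; mR−mL=-5505/2701 → turn -1·90°
n=7: pose=(-3,-1,S); sL=12/17, sR=60/157; mL=2394/2669, mR=-2904/2669; mL+mR=-30/157 → advance -1; mR−mL=-5298/2669 → turn -1·90°

0 15/52 5/24 245/624 -155/312 -3 0 W
1 60/269 12/41 4074/11029 -5688/11029 -2 0 N
2 30/73 30/37 2205/2701 -3300/2701 -2 -1 E
3 12/17 60/157 2394/2669 -2904/2669 -3 -1 S
4 15/52 5/24 245/624 -155/312 -3 0 W
5 60/269 12/41 4074/11029 -5688/11029 -2 0 N
6 30/73 30/37 2205/2701 -3300/2701 -2 -1 E
7 12/17 60/157 2394/2669 -2904/2669 -3 -1 S
final -3 0 W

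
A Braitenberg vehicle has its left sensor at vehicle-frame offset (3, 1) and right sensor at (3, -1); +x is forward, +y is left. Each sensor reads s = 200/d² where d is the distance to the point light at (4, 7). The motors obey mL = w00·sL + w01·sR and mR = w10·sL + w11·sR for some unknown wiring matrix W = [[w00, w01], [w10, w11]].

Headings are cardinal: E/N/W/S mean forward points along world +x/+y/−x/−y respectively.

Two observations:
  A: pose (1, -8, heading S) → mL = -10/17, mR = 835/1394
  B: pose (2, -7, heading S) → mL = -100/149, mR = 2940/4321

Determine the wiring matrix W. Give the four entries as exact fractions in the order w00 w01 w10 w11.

obs A: pose=(1,-8,S) → sL=25/41, sR=10/17, mL=-10/17, mR=835/1394
obs B: pose=(2,-7,S) → sL=20/29, sR=100/149, mL=-100/149, mR=2940/4321
sensor matrix S = [[25/41, 10/17], [20/29, 100/149]]; det S = 10700/3011737
solve [mL_A; mL_B] = S·[w00; w01] and [mR_A; mR_B] = S·[w10; w11]:
  w00 = 0, w01 = -1, w10 = 1/2, w11 = 1/2

0 -1 1/2 1/2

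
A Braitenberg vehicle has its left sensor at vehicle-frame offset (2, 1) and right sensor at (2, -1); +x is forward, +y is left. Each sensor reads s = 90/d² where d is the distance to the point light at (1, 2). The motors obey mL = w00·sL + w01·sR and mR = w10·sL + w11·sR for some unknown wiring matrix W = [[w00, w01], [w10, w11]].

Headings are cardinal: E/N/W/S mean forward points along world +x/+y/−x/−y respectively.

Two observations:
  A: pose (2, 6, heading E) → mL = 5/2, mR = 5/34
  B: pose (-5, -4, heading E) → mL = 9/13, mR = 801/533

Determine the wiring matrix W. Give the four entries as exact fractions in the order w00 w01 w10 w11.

obs A: pose=(2,6,E) → sL=45/17, sR=5, mL=5/2, mR=5/34
obs B: pose=(-5,-4,E) → sL=90/41, sR=18/13, mL=9/13, mR=801/533
sensor matrix S = [[45/17, 5], [90/41, 18/13]]; det S = -66240/9061
solve [mL_A; mL_B] = S·[w00; w01] and [mR_A; mR_B] = S·[w10; w11]:
  w00 = 0, w01 = 1/2, w10 = 1, w11 = -1/2

0 1/2 1 -1/2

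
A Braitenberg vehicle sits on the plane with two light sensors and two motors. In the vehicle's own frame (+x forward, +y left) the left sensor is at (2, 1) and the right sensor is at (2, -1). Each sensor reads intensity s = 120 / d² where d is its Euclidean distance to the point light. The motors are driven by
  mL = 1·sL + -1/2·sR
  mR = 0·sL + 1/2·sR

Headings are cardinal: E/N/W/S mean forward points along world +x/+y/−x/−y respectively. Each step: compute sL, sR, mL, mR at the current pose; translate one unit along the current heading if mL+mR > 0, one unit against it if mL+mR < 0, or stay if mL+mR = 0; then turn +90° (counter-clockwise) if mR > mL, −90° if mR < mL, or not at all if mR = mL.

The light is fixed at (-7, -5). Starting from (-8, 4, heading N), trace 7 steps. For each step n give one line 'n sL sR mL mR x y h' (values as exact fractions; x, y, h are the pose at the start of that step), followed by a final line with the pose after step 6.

n=0: pose=(-8,4,N); sL=24/25, sR=120/121; mL=1404/3025, mR=60/121; mL+mR=24/25 → advance +1; mR−mL=96/3025 → turn +1·90°
n=1: pose=(-8,5,W); sL=4/3, sR=12/13; mL=34/39, mR=6/13; mL+mR=4/3 → advance +1; mR−mL=-16/39 → turn -1·90°
n=2: pose=(-9,5,N); sL=40/51, sR=24/29; mL=548/1479, mR=12/29; mL+mR=40/51 → advance +1; mR−mL=64/1479 → turn +1·90°
n=3: pose=(-9,6,W); sL=30/29, sR=3/4; mL=153/232, mR=3/8; mL+mR=30/29 → advance +1; mR−mL=-33/116 → turn -1·90°
n=4: pose=(-10,6,N); sL=24/37, sR=120/173; mL=1932/6401, mR=60/173; mL+mR=24/37 → advance +1; mR−mL=288/6401 → turn +1·90°
n=5: pose=(-10,7,W); sL=60/73, sR=60/97; mL=3630/7081, mR=30/97; mL+mR=60/73 → advance +1; mR−mL=-1440/7081 → turn -1·90°
n=6: pose=(-11,7,N); sL=120/221, sR=24/41; mL=2268/9061, mR=12/41; mL+mR=120/221 → advance +1; mR−mL=384/9061 → turn +1·90°

0 24/25 120/121 1404/3025 60/121 -8 4 N
1 4/3 12/13 34/39 6/13 -8 5 W
2 40/51 24/29 548/1479 12/29 -9 5 N
3 30/29 3/4 153/232 3/8 -9 6 W
4 24/37 120/173 1932/6401 60/173 -10 6 N
5 60/73 60/97 3630/7081 30/97 -10 7 W
6 120/221 24/41 2268/9061 12/41 -11 7 N
final -11 8 W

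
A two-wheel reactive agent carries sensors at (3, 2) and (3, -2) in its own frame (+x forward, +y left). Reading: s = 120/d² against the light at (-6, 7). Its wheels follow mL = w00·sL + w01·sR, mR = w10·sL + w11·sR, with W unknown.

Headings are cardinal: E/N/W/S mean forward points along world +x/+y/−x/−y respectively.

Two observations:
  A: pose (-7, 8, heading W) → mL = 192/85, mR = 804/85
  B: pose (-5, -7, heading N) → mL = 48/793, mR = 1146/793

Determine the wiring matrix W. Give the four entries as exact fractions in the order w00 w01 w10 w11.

1 -1 1 1/2

obs A: pose=(-7,8,W) → sL=120/17, sR=24/5, mL=192/85, mR=804/85
obs B: pose=(-5,-7,N) → sL=60/61, sR=12/13, mL=48/793, mR=1146/793
sensor matrix S = [[120/17, 24/5], [60/61, 12/13]]; det S = 24192/13481
solve [mL_A; mL_B] = S·[w00; w01] and [mR_A; mR_B] = S·[w10; w11]:
  w00 = 1, w01 = -1, w10 = 1, w11 = 1/2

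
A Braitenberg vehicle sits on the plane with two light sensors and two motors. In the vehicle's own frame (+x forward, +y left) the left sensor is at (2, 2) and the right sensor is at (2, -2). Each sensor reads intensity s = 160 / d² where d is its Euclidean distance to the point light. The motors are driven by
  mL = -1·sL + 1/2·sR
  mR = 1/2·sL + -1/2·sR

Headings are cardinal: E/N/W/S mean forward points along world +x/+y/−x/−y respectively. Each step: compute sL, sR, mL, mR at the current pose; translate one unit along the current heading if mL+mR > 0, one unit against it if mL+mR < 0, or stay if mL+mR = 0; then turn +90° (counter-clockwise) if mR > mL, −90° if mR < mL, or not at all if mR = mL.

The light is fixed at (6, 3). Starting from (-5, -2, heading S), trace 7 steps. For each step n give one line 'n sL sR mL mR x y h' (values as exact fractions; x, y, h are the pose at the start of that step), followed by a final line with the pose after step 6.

n=0: pose=(-5,-2,S); sL=16/13, sR=80/109; mL=-1224/1417, mR=352/1417; mL+mR=-8/13 → advance -1; mR−mL=1576/1417 → turn +1·90°
n=1: pose=(-5,-1,E); sL=32/17, sR=160/117; mL=-2384/1989, mR=512/1989; mL+mR=-16/17 → advance -1; mR−mL=2896/1989 → turn +1·90°
n=2: pose=(-6,-1,N); sL=4/5, sR=20/13; mL=-2/65, mR=-24/65; mL+mR=-2/5 → advance -1; mR−mL=-22/65 → turn -1·90°
n=3: pose=(-6,-2,E); sL=160/109, sR=160/149; mL=-15120/16241, mR=3200/16241; mL+mR=-80/109 → advance -1; mR−mL=18320/16241 → turn +1·90°
n=4: pose=(-7,-2,N); sL=80/117, sR=16/13; mL=-8/117, mR=-32/117; mL+mR=-40/117 → advance -1; mR−mL=-8/39 → turn -1·90°
n=5: pose=(-7,-3,E); sL=160/137, sR=32/37; mL=-3728/5069, mR=768/5069; mL+mR=-80/137 → advance -1; mR−mL=4496/5069 → turn +1·90°
n=6: pose=(-8,-3,N); sL=10/17, sR=1; mL=-3/34, mR=-7/34; mL+mR=-5/17 → advance -1; mR−mL=-2/17 → turn -1·90°

0 16/13 80/109 -1224/1417 352/1417 -5 -2 S
1 32/17 160/117 -2384/1989 512/1989 -5 -1 E
2 4/5 20/13 -2/65 -24/65 -6 -1 N
3 160/109 160/149 -15120/16241 3200/16241 -6 -2 E
4 80/117 16/13 -8/117 -32/117 -7 -2 N
5 160/137 32/37 -3728/5069 768/5069 -7 -3 E
6 10/17 1 -3/34 -7/34 -8 -3 N
final -8 -4 E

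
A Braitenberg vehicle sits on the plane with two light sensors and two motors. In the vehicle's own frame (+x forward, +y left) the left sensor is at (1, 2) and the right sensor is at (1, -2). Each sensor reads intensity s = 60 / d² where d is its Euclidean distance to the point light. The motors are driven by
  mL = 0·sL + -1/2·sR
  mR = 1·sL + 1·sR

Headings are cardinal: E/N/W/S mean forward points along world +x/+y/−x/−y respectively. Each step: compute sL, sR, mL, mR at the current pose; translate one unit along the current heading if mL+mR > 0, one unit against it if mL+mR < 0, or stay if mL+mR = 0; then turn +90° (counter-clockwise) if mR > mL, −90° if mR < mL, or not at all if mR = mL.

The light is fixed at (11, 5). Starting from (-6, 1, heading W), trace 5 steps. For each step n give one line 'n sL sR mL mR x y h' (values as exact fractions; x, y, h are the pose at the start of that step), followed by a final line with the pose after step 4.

n=0: pose=(-6,1,W); sL=1/6, sR=15/82; mL=-15/164, mR=43/123; mL+mR=127/492 → advance +1; mR−mL=217/492 → turn +1·90°
n=1: pose=(-7,1,S); sL=60/281, sR=12/85; mL=-6/85, mR=8472/23885; mL+mR=6786/23885 → advance +1; mR−mL=10158/23885 → turn +1·90°
n=2: pose=(-7,0,E); sL=30/149, sR=30/169; mL=-15/169, mR=9540/25181; mL+mR=7305/25181 → advance +1; mR−mL=11775/25181 → turn +1·90°
n=3: pose=(-6,0,N); sL=60/377, sR=60/241; mL=-30/241, mR=37080/90857; mL+mR=25770/90857 → advance +1; mR−mL=48390/90857 → turn +1·90°
n=4: pose=(-6,1,W); sL=1/6, sR=15/82; mL=-15/164, mR=43/123; mL+mR=127/492 → advance +1; mR−mL=217/492 → turn +1·90°

0 1/6 15/82 -15/164 43/123 -6 1 W
1 60/281 12/85 -6/85 8472/23885 -7 1 S
2 30/149 30/169 -15/169 9540/25181 -7 0 E
3 60/377 60/241 -30/241 37080/90857 -6 0 N
4 1/6 15/82 -15/164 43/123 -6 1 W
final -7 1 S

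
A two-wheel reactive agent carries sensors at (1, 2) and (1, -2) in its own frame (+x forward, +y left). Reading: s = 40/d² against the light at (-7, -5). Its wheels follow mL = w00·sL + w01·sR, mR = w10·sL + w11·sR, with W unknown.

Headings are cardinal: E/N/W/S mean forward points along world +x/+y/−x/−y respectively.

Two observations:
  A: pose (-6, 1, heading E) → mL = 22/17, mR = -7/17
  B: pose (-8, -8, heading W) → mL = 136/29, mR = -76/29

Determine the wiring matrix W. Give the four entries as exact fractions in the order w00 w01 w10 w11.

obs A: pose=(-6,1,E) → sL=10/17, sR=2, mL=22/17, mR=-7/17
obs B: pose=(-8,-8,W) → sL=40/29, sR=8, mL=136/29, mR=-76/29
sensor matrix S = [[10/17, 2], [40/29, 8]]; det S = 960/493
solve [mL_A; mL_B] = S·[w00; w01] and [mR_A; mR_B] = S·[w10; w11]:
  w00 = 1/2, w01 = 1/2, w10 = 1, w11 = -1/2

1/2 1/2 1 -1/2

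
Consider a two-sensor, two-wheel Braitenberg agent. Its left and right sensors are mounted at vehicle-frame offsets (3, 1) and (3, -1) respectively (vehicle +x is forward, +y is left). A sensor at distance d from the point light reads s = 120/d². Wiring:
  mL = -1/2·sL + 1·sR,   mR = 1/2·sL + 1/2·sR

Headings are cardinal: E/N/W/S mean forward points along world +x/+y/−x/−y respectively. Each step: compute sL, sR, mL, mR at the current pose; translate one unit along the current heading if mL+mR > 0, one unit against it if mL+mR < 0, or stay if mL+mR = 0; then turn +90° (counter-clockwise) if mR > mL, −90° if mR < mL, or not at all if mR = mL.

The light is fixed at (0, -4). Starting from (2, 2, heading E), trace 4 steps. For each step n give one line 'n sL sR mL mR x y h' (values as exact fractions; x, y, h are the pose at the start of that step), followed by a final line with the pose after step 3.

0 60/37 12/5 294/185 372/185 2 2 E
1 24/17 120/97 876/1649 2184/1649 3 2 N
2 10/3 15/8 5/24 125/48 3 3 W
3 24/5 120/17 396/85 504/85 2 3 S
final 2 2 E

n=0: pose=(2,2,E); sL=60/37, sR=12/5; mL=294/185, mR=372/185; mL+mR=18/5 → advance +1; mR−mL=78/185 → turn +1·90°
n=1: pose=(3,2,N); sL=24/17, sR=120/97; mL=876/1649, mR=2184/1649; mL+mR=180/97 → advance +1; mR−mL=1308/1649 → turn +1·90°
n=2: pose=(3,3,W); sL=10/3, sR=15/8; mL=5/24, mR=125/48; mL+mR=45/16 → advance +1; mR−mL=115/48 → turn +1·90°
n=3: pose=(2,3,S); sL=24/5, sR=120/17; mL=396/85, mR=504/85; mL+mR=180/17 → advance +1; mR−mL=108/85 → turn +1·90°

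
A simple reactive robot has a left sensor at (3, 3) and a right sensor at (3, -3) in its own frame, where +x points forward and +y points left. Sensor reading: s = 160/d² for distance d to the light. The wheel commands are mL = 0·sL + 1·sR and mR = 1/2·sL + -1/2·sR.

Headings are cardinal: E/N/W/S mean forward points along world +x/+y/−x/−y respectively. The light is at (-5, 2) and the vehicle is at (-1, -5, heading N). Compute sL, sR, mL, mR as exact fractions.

left sensor world pos  = (-4, -2); dL² = 17
right sensor world pos = (2, -2); dR² = 65
sL = 160/17 = 160/17
sR = 160/65 = 32/13
mL = 0·sL + 1·sR = 32/13
mR = 1/2·sL + -1/2·sR = 768/221

160/17 32/13 32/13 768/221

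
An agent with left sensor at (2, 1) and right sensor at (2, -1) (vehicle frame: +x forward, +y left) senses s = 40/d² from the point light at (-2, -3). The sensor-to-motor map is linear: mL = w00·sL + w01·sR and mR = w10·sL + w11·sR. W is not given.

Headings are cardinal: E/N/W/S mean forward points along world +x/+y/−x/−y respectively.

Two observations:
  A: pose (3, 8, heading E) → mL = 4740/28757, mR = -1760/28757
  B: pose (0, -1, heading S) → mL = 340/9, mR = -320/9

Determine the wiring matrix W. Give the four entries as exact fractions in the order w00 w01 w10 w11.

obs A: pose=(3,8,E) → sL=40/193, sR=40/149, mL=4740/28757, mR=-1760/28757
obs B: pose=(0,-1,S) → sL=40/9, sR=40, mL=340/9, mR=-320/9
sensor matrix S = [[40/193, 40/149], [40/9, 40]]; det S = 1836800/258813
solve [mL_A; mL_B] = S·[w00; w01] and [mR_A; mR_B] = S·[w10; w11]:
  w00 = -1/2, w01 = 1, w10 = 1, w11 = -1

-1/2 1 1 -1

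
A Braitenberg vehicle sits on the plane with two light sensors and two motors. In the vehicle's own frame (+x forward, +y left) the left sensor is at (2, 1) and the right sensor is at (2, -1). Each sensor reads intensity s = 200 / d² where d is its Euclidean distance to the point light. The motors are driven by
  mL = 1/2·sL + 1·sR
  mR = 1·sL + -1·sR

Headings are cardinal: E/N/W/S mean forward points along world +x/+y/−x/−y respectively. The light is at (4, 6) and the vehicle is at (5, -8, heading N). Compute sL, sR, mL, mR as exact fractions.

25/18 50/37 2725/1332 25/666

left sensor world pos  = (4, -6); dL² = 144
right sensor world pos = (6, -6); dR² = 148
sL = 200/144 = 25/18
sR = 200/148 = 50/37
mL = 1/2·sL + 1·sR = 2725/1332
mR = 1·sL + -1·sR = 25/666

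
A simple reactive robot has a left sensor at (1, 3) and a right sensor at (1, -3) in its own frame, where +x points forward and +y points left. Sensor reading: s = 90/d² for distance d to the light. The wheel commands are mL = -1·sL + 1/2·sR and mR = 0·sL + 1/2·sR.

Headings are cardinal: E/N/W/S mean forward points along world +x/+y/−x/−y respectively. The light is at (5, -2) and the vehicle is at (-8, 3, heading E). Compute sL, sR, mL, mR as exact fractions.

left sensor world pos  = (-7, 6); dL² = 208
right sensor world pos = (-7, 0); dR² = 148
sL = 90/208 = 45/104
sR = 90/148 = 45/74
mL = -1·sL + 1/2·sR = -495/3848
mR = 0·sL + 1/2·sR = 45/148

45/104 45/74 -495/3848 45/148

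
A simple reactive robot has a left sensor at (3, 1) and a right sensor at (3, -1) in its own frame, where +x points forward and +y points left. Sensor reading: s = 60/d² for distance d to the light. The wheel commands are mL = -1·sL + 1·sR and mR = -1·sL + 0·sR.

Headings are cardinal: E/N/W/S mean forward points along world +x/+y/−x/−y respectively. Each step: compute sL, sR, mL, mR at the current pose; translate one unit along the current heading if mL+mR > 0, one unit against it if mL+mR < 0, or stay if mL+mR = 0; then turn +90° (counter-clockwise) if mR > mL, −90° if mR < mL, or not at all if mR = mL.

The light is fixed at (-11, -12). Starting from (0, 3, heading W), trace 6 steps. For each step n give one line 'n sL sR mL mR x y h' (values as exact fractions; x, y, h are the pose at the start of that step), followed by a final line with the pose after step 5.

0 3/13 3/16 -9/208 -3/13 0 3 W
1 12/89 60/493 -576/43877 -12/89 1 3 N
2 2/15 30/197 56/2955 -2/15 1 2 E
3 12/53 60/221 528/11713 -12/53 0 2 S
4 3/13 3/16 -9/208 -3/13 0 3 W
5 12/89 60/493 -576/43877 -12/89 1 3 N
final 1 2 E

n=0: pose=(0,3,W); sL=3/13, sR=3/16; mL=-9/208, mR=-3/13; mL+mR=-57/208 → advance -1; mR−mL=-3/16 → turn -1·90°
n=1: pose=(1,3,N); sL=12/89, sR=60/493; mL=-576/43877, mR=-12/89; mL+mR=-6492/43877 → advance -1; mR−mL=-60/493 → turn -1·90°
n=2: pose=(1,2,E); sL=2/15, sR=30/197; mL=56/2955, mR=-2/15; mL+mR=-338/2955 → advance -1; mR−mL=-30/197 → turn -1·90°
n=3: pose=(0,2,S); sL=12/53, sR=60/221; mL=528/11713, mR=-12/53; mL+mR=-2124/11713 → advance -1; mR−mL=-60/221 → turn -1·90°
n=4: pose=(0,3,W); sL=3/13, sR=3/16; mL=-9/208, mR=-3/13; mL+mR=-57/208 → advance -1; mR−mL=-3/16 → turn -1·90°
n=5: pose=(1,3,N); sL=12/89, sR=60/493; mL=-576/43877, mR=-12/89; mL+mR=-6492/43877 → advance -1; mR−mL=-60/493 → turn -1·90°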